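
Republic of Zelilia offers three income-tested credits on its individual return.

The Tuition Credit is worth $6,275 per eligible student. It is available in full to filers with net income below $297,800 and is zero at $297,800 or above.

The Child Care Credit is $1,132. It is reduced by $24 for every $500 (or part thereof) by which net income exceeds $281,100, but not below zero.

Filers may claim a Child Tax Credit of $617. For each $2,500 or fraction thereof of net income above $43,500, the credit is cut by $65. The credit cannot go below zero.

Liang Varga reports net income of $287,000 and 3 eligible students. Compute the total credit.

$19,669

Tuition Credit: base = 3 × $6,275 = $18,825. $287,000 is below the $297,800 cutoff, so the full $18,825 applies.
Child Care Credit: income exceeds $281,100 by $5,900, which is 12 full-or-partial $500 increments; reduction = 12 × $24 = $288, leaving $844.
Child Tax Credit: income exceeds $43,500 by $243,500 → 98 increments × $65 = $6,370 ≥ base, so the credit is $0.
Total: $18,825 + $844 + $0 = $19,669.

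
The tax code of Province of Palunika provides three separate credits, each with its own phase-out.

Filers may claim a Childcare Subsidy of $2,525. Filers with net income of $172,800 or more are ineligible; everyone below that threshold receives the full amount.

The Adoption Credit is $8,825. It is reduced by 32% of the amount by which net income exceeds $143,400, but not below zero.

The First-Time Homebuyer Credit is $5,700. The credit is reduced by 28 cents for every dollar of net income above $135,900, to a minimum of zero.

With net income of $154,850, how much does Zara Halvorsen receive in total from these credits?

Childcare Subsidy: $154,850 is below the $172,800 cutoff, so the full $2,525 applies.
Adoption Credit: 32% of the $11,450 excess over $143,400 is $3,664; credit = $8,825 − $3,664 = $5,161.
First-Time Homebuyer Credit: 28% of the $18,950 excess over $135,900 is $5,306; credit = $5,700 − $5,306 = $394.
Total: $2,525 + $5,161 + $394 = $8,080.

$8,080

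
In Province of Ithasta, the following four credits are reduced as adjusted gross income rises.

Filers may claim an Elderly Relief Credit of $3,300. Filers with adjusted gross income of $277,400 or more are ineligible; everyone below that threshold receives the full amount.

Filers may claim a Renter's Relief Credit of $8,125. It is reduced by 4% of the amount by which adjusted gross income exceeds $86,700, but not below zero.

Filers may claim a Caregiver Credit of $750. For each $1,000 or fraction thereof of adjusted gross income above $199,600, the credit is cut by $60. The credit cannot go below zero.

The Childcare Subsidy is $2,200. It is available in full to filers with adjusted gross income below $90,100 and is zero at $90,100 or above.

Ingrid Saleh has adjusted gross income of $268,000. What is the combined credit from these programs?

$4,173

Elderly Relief Credit: $268,000 is below the $277,400 cutoff, so the full $3,300 applies.
Renter's Relief Credit: 4% of the $181,300 excess over $86,700 is $7,252; credit = $8,125 − $7,252 = $873.
Caregiver Credit: income exceeds $199,600 by $68,400 → 69 increments × $60 = $4,140 ≥ base, so the credit is $0.
Childcare Subsidy: $268,000 meets or exceeds the $90,100 cutoff, so the credit is $0.
Total: $3,300 + $873 + $0 + $0 = $4,173.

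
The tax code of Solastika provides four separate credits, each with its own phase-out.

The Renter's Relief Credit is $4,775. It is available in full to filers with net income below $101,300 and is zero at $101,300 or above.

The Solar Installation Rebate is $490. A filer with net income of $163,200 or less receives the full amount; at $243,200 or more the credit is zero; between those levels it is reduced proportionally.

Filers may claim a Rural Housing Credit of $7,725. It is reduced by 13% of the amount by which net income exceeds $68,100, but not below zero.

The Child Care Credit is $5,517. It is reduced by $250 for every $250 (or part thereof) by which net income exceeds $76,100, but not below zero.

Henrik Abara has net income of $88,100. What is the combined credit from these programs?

$10,390

Renter's Relief Credit: $88,100 is below the $101,300 cutoff, so the full $4,775 applies.
Solar Installation Rebate: $88,100 is at or below the $163,200 threshold, so the full $490 applies.
Rural Housing Credit: 13% of the $20,000 excess over $68,100 is $2,600; credit = $7,725 − $2,600 = $5,125.
Child Care Credit: income exceeds $76,100 by $12,000 → 48 increments × $250 = $12,000 ≥ base, so the credit is $0.
Total: $4,775 + $490 + $5,125 + $0 = $10,390.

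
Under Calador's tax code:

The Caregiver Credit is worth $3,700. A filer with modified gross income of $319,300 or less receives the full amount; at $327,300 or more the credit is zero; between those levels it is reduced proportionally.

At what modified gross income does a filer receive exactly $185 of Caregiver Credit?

$326,900

$185 is 185/3,700 of the full $3,700, so 3,515/3,700 of the $8,000 range has been used: income = $319,300 + $8,000 × 3,515/3,700 = $326,900.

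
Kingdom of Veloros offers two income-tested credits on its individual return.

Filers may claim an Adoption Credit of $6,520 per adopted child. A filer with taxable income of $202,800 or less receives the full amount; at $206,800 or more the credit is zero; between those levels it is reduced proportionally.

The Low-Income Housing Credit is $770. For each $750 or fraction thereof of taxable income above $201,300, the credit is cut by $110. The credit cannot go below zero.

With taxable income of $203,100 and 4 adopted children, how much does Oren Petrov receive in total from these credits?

$24,564

Adoption Credit: base = 4 × $6,520 = $26,080. $203,100 is $300 into a $4,000 phase-out range, leaving 3,700/4,000 of the credit: $26,080 × 3,700/4,000 = $24,124.
Low-Income Housing Credit: income exceeds $201,300 by $1,800, which is 3 full-or-partial $750 increments; reduction = 3 × $110 = $330, leaving $440.
Total: $24,124 + $440 = $24,564.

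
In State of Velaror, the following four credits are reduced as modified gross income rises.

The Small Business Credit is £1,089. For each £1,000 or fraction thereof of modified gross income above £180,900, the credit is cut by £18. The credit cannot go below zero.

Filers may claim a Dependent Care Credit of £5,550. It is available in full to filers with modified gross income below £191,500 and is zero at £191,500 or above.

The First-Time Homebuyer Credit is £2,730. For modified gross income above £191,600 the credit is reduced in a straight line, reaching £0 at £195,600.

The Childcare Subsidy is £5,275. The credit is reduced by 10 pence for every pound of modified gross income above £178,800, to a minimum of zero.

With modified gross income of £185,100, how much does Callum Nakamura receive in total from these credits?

£13,924

Small Business Credit: income exceeds £180,900 by £4,200, which is 5 full-or-partial £1,000 increments; reduction = 5 × £18 = £90, leaving £999.
Dependent Care Credit: £185,100 is below the £191,500 cutoff, so the full £5,550 applies.
First-Time Homebuyer Credit: £185,100 is at or below the £191,600 threshold, so the full £2,730 applies.
Childcare Subsidy: 10% of the £6,300 excess over £178,800 is £630; credit = £5,275 − £630 = £4,645.
Total: £999 + £5,550 + £2,730 + £4,645 = £13,924.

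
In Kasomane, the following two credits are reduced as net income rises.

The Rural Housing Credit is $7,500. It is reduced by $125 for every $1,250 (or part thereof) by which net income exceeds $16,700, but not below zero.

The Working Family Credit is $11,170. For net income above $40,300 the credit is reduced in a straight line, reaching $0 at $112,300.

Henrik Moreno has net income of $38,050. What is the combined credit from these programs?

$16,420

Rural Housing Credit: income exceeds $16,700 by $21,350, which is 18 full-or-partial $1,250 increments; reduction = 18 × $125 = $2,250, leaving $5,250.
Working Family Credit: $38,050 is at or below the $40,300 threshold, so the full $11,170 applies.
Total: $5,250 + $11,170 = $16,420.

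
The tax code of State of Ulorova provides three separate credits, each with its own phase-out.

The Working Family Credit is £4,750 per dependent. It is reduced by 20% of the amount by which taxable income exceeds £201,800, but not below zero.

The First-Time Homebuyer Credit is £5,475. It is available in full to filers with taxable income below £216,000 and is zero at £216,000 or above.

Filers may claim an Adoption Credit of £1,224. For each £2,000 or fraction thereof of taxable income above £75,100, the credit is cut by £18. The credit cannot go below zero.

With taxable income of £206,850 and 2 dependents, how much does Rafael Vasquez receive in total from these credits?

Working Family Credit: base = 2 × £4,750 = £9,500. 20% of the £5,050 excess over £201,800 is £1,010; credit = £9,500 − £1,010 = £8,490.
First-Time Homebuyer Credit: £206,850 is below the £216,000 cutoff, so the full £5,475 applies.
Adoption Credit: income exceeds £75,100 by £131,750, which is 66 full-or-partial £2,000 increments; reduction = 66 × £18 = £1,188, leaving £36.
Total: £8,490 + £5,475 + £36 = £14,001.

£14,001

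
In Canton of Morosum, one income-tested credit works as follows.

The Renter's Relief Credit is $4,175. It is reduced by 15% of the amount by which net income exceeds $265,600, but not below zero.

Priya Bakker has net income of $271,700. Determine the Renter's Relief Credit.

Renter's Relief Credit: 15% of the $6,100 excess over $265,600 is $915; credit = $4,175 − $915 = $3,260.

$3,260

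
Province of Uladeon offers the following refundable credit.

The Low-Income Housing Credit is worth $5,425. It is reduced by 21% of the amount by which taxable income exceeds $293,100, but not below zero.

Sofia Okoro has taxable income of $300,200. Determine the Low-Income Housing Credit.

Low-Income Housing Credit: 21% of the $7,100 excess over $293,100 is $1,491; credit = $5,425 − $1,491 = $3,934.

$3,934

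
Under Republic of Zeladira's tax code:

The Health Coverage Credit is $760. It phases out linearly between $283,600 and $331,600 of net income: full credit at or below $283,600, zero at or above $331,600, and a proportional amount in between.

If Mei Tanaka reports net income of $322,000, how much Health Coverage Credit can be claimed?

$152

Health Coverage Credit: $322,000 is $38,400 into a $48,000 phase-out range, leaving 9,600/48,000 of the credit: $760 × 9,600/48,000 = $152.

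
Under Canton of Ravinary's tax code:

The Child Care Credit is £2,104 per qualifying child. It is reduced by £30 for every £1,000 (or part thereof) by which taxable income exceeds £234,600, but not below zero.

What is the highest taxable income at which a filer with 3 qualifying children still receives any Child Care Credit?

£444,600

Full credit = 3 × £2,104 = £6,312.
After 210 increments the reduction is 210 × £30 = £6,300, leaving £12; one more increment wipes it out. Increment 210 ends at excess 210 × £1,000 = £210,000, so the highest qualifying income is £234,600 + £210,000 = £444,600.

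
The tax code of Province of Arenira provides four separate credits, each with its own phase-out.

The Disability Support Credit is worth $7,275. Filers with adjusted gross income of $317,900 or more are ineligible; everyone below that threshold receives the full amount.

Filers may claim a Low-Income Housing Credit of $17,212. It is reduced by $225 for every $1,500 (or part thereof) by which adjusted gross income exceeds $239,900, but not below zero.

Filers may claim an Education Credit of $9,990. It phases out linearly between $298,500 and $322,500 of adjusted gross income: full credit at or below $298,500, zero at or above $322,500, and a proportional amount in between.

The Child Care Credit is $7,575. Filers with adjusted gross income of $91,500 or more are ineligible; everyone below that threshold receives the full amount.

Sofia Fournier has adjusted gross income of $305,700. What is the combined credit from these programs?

$21,580

Disability Support Credit: $305,700 is below the $317,900 cutoff, so the full $7,275 applies.
Low-Income Housing Credit: income exceeds $239,900 by $65,800, which is 44 full-or-partial $1,500 increments; reduction = 44 × $225 = $9,900, leaving $7,312.
Education Credit: $305,700 is $7,200 into a $24,000 phase-out range, leaving 16,800/24,000 of the credit: $9,990 × 16,800/24,000 = $6,993.
Child Care Credit: $305,700 meets or exceeds the $91,500 cutoff, so the credit is $0.
Total: $7,275 + $7,312 + $6,993 + $0 = $21,580.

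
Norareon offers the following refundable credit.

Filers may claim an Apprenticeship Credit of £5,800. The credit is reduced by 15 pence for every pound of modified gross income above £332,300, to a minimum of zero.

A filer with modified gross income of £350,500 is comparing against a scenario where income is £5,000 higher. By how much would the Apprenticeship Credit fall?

£750

At £350,500 — 15% of the £18,200 excess over £332,300 is £2,730; credit = £5,800 − £2,730 = £3,070.
At £355,500 — 15% of the £23,200 excess over £332,300 is £3,480; credit = £5,800 − £3,480 = £2,320.
Lost: £3,070 − £2,320 = £750.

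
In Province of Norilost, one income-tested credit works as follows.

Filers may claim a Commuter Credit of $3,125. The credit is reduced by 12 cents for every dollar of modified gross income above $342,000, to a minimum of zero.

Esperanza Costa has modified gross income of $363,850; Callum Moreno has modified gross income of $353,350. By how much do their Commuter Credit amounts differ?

$1,260

Esperanza ($363,850): Commuter Credit: 12% of the $21,850 excess over $342,000 is $2,622; credit = $3,125 − $2,622 = $503.
Callum ($353,350): Commuter Credit: 12% of the $11,350 excess over $342,000 is $1,362; credit = $3,125 − $1,362 = $1,763.
Difference: |$503 − $1,763| = $1,260.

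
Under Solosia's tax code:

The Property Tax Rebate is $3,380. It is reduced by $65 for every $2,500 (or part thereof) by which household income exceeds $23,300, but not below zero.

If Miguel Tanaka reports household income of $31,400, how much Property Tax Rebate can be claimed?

$3,120

Property Tax Rebate: income exceeds $23,300 by $8,100, which is 4 full-or-partial $2,500 increments; reduction = 4 × $65 = $260, leaving $3,120.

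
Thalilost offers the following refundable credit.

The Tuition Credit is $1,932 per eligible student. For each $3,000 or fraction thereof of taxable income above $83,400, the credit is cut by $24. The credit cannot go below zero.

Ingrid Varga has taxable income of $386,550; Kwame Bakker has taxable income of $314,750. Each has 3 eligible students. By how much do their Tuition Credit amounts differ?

Ingrid ($386,550): Tuition Credit: base = 3 × $1,932 = $5,796. income exceeds $83,400 by $303,150, which is 102 full-or-partial $3,000 increments; reduction = 102 × $24 = $2,448, leaving $3,348.
Kwame ($314,750): Tuition Credit: base = 3 × $1,932 = $5,796. income exceeds $83,400 by $231,350, which is 78 full-or-partial $3,000 increments; reduction = 78 × $24 = $1,872, leaving $3,924.
Difference: |$3,348 − $3,924| = $576.

$576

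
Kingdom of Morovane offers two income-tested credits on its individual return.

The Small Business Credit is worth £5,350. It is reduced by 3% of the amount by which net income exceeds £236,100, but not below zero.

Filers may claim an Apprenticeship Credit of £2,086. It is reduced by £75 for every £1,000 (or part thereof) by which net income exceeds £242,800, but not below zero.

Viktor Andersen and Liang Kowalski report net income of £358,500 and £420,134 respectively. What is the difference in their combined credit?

Viktor (£358,500): Small Business Credit: 3% of the £122,400 excess over £236,100 is £3,672; credit = £5,350 − £3,672 = £1,678. Apprenticeship Credit: income exceeds £242,800 by £115,700 → 116 increments × £75 = £8,700 ≥ base, so the credit is £0. total £1,678 + £0 = £1,678
Liang (£420,134): Small Business Credit: 3% of the £184,034 excess over £236,100 is £5,521.02 ≥ base, so the credit is £0. Apprenticeship Credit: income exceeds £242,800 by £177,334 → 178 increments × £75 = £13,350 ≥ base, so the credit is £0. total £0 + £0 = £0
Difference: |£1,678 − £0| = £1,678.

£1,678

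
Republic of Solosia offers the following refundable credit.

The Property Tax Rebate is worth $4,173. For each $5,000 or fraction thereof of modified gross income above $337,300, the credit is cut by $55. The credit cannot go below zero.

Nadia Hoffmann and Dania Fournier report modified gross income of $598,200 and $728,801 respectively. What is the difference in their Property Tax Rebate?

$1,258

Nadia ($598,200): Property Tax Rebate: income exceeds $337,300 by $260,900, which is 53 full-or-partial $5,000 increments; reduction = 53 × $55 = $2,915, leaving $1,258.
Dania ($728,801): Property Tax Rebate: income exceeds $337,300 by $391,501 → 79 increments × $55 = $4,345 ≥ base, so the credit is $0.
Difference: |$1,258 − $0| = $1,258.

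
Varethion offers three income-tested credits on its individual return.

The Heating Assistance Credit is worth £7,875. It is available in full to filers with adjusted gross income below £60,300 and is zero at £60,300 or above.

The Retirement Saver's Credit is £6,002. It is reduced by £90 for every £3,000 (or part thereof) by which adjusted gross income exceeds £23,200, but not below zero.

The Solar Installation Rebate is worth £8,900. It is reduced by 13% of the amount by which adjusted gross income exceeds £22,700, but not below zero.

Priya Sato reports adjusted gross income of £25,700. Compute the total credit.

£22,297

Heating Assistance Credit: £25,700 is below the £60,300 cutoff, so the full £7,875 applies.
Retirement Saver's Credit: income exceeds £23,200 by £2,500, which is 1 full-or-partial £3,000 increment; reduction = 1 × £90 = £90, leaving £5,912.
Solar Installation Rebate: 13% of the £3,000 excess over £22,700 is £390; credit = £8,900 − £390 = £8,510.
Total: £7,875 + £5,912 + £8,510 = £22,297.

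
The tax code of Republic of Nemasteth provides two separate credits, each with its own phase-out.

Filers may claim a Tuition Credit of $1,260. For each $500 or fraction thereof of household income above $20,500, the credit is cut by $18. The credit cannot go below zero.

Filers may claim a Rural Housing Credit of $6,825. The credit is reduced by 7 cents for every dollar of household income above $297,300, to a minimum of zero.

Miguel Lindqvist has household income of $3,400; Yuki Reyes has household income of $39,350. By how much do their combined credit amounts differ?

Miguel ($3,400): Tuition Credit: $3,400 is at or below the $20,500 threshold, so the full $1,260 applies. Rural Housing Credit: $3,400 is at or below the $297,300 threshold, so the full $6,825 applies. total $1,260 + $6,825 = $8,085
Yuki ($39,350): Tuition Credit: income exceeds $20,500 by $18,850, which is 38 full-or-partial $500 increments; reduction = 38 × $18 = $684, leaving $576. Rural Housing Credit: $39,350 is at or below the $297,300 threshold, so the full $6,825 applies. total $576 + $6,825 = $7,401
Difference: |$8,085 − $7,401| = $684.

$684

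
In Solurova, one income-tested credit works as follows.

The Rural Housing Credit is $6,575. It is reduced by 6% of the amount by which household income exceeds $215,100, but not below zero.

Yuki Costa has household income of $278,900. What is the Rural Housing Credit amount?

Rural Housing Credit: 6% of the $63,800 excess over $215,100 is $3,828; credit = $6,575 − $3,828 = $2,747.

$2,747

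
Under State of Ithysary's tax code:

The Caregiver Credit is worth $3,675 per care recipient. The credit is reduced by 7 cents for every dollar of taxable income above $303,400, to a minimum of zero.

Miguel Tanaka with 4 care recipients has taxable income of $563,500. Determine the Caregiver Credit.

Caregiver Credit: base = 4 × $3,675 = $14,700. 7% of the $260,100 excess over $303,400 is $18,207 ≥ base, so the credit is $0.

$0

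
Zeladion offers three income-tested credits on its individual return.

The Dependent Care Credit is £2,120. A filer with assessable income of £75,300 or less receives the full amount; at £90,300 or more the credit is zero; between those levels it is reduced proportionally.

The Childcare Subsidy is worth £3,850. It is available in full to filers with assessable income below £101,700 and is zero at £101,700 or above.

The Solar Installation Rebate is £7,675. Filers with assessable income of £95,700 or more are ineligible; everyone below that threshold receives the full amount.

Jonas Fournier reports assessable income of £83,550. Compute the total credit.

£12,479

Dependent Care Credit: £83,550 is £8,250 into a £15,000 phase-out range, leaving 6,750/15,000 of the credit: £2,120 × 6,750/15,000 = £954.
Childcare Subsidy: £83,550 is below the £101,700 cutoff, so the full £3,850 applies.
Solar Installation Rebate: £83,550 is below the £95,700 cutoff, so the full £7,675 applies.
Total: £954 + £3,850 + £7,675 = £12,479.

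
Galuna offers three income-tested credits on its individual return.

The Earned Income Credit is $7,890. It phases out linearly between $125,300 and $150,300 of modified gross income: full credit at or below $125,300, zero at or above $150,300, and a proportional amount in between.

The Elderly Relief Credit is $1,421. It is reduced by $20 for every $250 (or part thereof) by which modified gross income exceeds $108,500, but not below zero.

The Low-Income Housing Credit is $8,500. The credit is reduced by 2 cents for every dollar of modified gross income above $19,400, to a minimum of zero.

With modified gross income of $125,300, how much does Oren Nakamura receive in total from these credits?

$14,333

Earned Income Credit: $125,300 is at or below the $125,300 threshold, so the full $7,890 applies.
Elderly Relief Credit: income exceeds $108,500 by $16,800, which is 68 full-or-partial $250 increments; reduction = 68 × $20 = $1,360, leaving $61.
Low-Income Housing Credit: 2% of the $105,900 excess over $19,400 is $2,118; credit = $8,500 − $2,118 = $6,382.
Total: $7,890 + $61 + $6,382 = $14,333.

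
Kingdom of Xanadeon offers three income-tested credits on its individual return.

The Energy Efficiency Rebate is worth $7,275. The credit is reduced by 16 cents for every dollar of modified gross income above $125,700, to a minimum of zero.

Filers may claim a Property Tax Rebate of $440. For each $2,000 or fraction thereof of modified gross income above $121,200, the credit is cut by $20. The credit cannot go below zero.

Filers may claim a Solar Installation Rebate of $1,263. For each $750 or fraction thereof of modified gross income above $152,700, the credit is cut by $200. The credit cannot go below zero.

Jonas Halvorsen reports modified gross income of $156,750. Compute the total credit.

$2,450

Energy Efficiency Rebate: 16% of the $31,050 excess over $125,700 is $4,968; credit = $7,275 − $4,968 = $2,307.
Property Tax Rebate: income exceeds $121,200 by $35,550, which is 18 full-or-partial $2,000 increments; reduction = 18 × $20 = $360, leaving $80.
Solar Installation Rebate: income exceeds $152,700 by $4,050, which is 6 full-or-partial $750 increments; reduction = 6 × $200 = $1,200, leaving $63.
Total: $2,307 + $80 + $63 = $2,450.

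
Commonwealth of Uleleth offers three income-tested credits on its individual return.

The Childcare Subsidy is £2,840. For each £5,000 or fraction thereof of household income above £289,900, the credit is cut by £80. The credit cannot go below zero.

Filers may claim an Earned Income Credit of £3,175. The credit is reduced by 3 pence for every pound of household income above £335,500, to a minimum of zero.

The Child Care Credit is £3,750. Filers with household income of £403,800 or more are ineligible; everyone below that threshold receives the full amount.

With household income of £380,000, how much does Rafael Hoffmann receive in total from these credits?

£6,910

Childcare Subsidy: income exceeds £289,900 by £90,100, which is 19 full-or-partial £5,000 increments; reduction = 19 × £80 = £1,520, leaving £1,320.
Earned Income Credit: 3% of the £44,500 excess over £335,500 is £1,335; credit = £3,175 − £1,335 = £1,840.
Child Care Credit: £380,000 is below the £403,800 cutoff, so the full £3,750 applies.
Total: £1,320 + £1,840 + £3,750 = £6,910.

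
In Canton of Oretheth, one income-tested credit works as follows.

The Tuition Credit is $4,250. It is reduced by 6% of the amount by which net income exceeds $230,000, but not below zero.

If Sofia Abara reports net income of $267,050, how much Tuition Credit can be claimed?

$2,027

Tuition Credit: 6% of the $37,050 excess over $230,000 is $2,223; credit = $4,250 − $2,223 = $2,027.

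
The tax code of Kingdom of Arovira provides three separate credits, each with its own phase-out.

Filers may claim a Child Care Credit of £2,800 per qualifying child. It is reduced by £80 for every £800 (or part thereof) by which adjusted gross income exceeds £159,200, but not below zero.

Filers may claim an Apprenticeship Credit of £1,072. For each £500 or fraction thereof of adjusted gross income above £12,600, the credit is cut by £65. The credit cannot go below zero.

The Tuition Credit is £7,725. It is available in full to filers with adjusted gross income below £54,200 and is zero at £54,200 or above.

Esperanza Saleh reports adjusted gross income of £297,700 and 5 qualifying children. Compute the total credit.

Child Care Credit: base = 5 × £2,800 = £14,000. income exceeds £159,200 by £138,500, which is 174 full-or-partial £800 increments; reduction = 174 × £80 = £13,920, leaving £80.
Apprenticeship Credit: income exceeds £12,600 by £285,100 → 571 increments × £65 = £37,115 ≥ base, so the credit is £0.
Tuition Credit: £297,700 meets or exceeds the £54,200 cutoff, so the credit is £0.
Total: £80 + £0 + £0 = £80.

£80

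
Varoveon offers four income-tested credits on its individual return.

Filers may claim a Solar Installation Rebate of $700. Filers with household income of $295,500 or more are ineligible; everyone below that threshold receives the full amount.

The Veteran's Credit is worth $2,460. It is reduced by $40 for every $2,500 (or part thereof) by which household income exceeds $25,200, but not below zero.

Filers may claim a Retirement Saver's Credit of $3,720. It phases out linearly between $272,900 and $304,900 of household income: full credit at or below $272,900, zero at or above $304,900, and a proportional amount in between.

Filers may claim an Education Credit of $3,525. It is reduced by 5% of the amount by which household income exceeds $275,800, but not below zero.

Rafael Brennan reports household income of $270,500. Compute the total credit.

$7,945

Solar Installation Rebate: $270,500 is below the $295,500 cutoff, so the full $700 applies.
Veteran's Credit: income exceeds $25,200 by $245,300 → 99 increments × $40 = $3,960 ≥ base, so the credit is $0.
Retirement Saver's Credit: $270,500 is at or below the $272,900 threshold, so the full $3,720 applies.
Education Credit: $270,500 is at or below the $275,800 threshold, so the full $3,525 applies.
Total: $700 + $0 + $3,720 + $3,525 = $7,945.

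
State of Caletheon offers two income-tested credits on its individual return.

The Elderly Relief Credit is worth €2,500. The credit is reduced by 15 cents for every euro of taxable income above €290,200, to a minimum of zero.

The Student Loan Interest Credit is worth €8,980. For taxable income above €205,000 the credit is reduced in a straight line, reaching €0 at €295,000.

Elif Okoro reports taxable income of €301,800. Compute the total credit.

€760

Elderly Relief Credit: 15% of the €11,600 excess over €290,200 is €1,740; credit = €2,500 − €1,740 = €760.
Student Loan Interest Credit: €301,800 is at or above €295,000, so the credit is €0.
Total: €760 + €0 = €760.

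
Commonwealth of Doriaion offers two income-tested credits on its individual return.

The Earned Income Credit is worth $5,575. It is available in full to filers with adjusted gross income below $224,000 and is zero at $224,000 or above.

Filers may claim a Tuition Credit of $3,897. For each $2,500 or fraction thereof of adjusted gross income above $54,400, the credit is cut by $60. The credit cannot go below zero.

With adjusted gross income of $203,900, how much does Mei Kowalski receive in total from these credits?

Earned Income Credit: $203,900 is below the $224,000 cutoff, so the full $5,575 applies.
Tuition Credit: income exceeds $54,400 by $149,500, which is 60 full-or-partial $2,500 increments; reduction = 60 × $60 = $3,600, leaving $297.
Total: $5,575 + $297 = $5,872.

$5,872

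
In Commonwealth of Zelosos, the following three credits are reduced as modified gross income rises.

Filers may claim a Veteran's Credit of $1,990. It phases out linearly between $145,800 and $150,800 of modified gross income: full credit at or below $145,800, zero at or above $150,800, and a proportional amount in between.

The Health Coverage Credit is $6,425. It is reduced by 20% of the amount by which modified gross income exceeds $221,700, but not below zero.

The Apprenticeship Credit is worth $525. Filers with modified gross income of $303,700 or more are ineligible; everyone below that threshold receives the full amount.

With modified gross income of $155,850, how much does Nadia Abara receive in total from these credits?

$6,950

Veteran's Credit: $155,850 is at or above $150,800, so the credit is $0.
Health Coverage Credit: $155,850 is at or below the $221,700 threshold, so the full $6,425 applies.
Apprenticeship Credit: $155,850 is below the $303,700 cutoff, so the full $525 applies.
Total: $0 + $6,425 + $525 = $6,950.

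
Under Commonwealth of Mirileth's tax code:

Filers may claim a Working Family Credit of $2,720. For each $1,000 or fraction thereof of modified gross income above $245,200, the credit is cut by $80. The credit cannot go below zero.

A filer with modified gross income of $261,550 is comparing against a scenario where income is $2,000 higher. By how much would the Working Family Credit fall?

At $261,550 — income exceeds $245,200 by $16,350, which is 17 full-or-partial $1,000 increments; reduction = 17 × $80 = $1,360, leaving $1,360.
At $263,550 — income exceeds $245,200 by $18,350, which is 19 full-or-partial $1,000 increments; reduction = 19 × $80 = $1,520, leaving $1,200.
Lost: $1,360 − $1,200 = $160.

$160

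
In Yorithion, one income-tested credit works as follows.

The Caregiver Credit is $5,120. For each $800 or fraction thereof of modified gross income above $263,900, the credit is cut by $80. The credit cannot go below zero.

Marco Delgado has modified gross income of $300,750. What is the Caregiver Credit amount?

$1,360

Caregiver Credit: income exceeds $263,900 by $36,850, which is 47 full-or-partial $800 increments; reduction = 47 × $80 = $3,760, leaving $1,360.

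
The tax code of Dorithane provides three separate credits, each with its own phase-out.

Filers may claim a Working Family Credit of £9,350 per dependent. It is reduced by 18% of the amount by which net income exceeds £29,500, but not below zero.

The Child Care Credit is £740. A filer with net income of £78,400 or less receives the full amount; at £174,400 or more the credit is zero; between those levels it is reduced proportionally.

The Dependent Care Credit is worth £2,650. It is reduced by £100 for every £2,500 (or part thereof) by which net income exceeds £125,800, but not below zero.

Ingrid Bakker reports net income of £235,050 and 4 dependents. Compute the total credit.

£401

Working Family Credit: base = 4 × £9,350 = £37,400. 18% of the £205,550 excess over £29,500 is £36,999; credit = £37,400 − £36,999 = £401.
Child Care Credit: £235,050 is at or above £174,400, so the credit is £0.
Dependent Care Credit: income exceeds £125,800 by £109,250 → 44 increments × £100 = £4,400 ≥ base, so the credit is £0.
Total: £401 + £0 + £0 = £401.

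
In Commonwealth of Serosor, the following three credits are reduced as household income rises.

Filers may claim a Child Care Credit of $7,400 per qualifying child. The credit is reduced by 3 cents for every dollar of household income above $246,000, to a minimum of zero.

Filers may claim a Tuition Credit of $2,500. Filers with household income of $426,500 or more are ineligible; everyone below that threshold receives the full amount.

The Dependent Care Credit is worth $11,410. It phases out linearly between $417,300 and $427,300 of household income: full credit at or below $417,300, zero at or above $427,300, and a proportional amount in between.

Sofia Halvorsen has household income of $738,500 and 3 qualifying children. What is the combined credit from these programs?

$7,425

Child Care Credit: base = 3 × $7,400 = $22,200. 3% of the $492,500 excess over $246,000 is $14,775; credit = $22,200 − $14,775 = $7,425.
Tuition Credit: $738,500 meets or exceeds the $426,500 cutoff, so the credit is $0.
Dependent Care Credit: $738,500 is at or above $427,300, so the credit is $0.
Total: $7,425 + $0 + $0 = $7,425.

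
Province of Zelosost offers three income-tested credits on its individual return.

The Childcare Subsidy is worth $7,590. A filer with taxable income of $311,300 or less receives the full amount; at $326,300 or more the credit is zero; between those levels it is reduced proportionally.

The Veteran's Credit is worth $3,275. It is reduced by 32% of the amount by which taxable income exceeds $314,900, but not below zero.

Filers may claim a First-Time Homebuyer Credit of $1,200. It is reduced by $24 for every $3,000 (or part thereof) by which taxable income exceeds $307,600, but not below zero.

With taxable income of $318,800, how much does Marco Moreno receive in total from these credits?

Childcare Subsidy: $318,800 is $7,500 into a $15,000 phase-out range, leaving 7,500/15,000 of the credit: $7,590 × 7,500/15,000 = $3,795.
Veteran's Credit: 32% of the $3,900 excess over $314,900 is $1,248; credit = $3,275 − $1,248 = $2,027.
First-Time Homebuyer Credit: income exceeds $307,600 by $11,200, which is 4 full-or-partial $3,000 increments; reduction = 4 × $24 = $96, leaving $1,104.
Total: $3,795 + $2,027 + $1,104 = $6,926.

$6,926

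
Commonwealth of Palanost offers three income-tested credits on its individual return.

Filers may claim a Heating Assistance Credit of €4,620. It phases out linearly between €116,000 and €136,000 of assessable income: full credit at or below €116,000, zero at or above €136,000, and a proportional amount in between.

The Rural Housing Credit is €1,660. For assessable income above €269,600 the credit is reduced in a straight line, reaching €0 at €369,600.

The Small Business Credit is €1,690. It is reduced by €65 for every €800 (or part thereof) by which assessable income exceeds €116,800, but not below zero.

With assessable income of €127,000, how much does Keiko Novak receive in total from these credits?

€4,584

Heating Assistance Credit: €127,000 is €11,000 into a €20,000 phase-out range, leaving 9,000/20,000 of the credit: €4,620 × 9,000/20,000 = €2,079.
Rural Housing Credit: €127,000 is at or below the €269,600 threshold, so the full €1,660 applies.
Small Business Credit: income exceeds €116,800 by €10,200, which is 13 full-or-partial €800 increments; reduction = 13 × €65 = €845, leaving €845.
Total: €2,079 + €1,660 + €845 = €4,584.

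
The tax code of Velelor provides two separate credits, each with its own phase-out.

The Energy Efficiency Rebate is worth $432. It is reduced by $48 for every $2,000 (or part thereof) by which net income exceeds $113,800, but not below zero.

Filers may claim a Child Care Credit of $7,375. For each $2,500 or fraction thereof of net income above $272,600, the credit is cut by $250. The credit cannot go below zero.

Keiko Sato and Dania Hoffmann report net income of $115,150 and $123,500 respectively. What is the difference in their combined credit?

$192

Keiko ($115,150): Energy Efficiency Rebate: income exceeds $113,800 by $1,350, which is 1 full-or-partial $2,000 increment; reduction = 1 × $48 = $48, leaving $384. Child Care Credit: $115,150 is at or below the $272,600 threshold, so the full $7,375 applies. total $384 + $7,375 = $7,759
Dania ($123,500): Energy Efficiency Rebate: income exceeds $113,800 by $9,700, which is 5 full-or-partial $2,000 increments; reduction = 5 × $48 = $240, leaving $192. Child Care Credit: $123,500 is at or below the $272,600 threshold, so the full $7,375 applies. total $192 + $7,375 = $7,567
Difference: |$7,759 − $7,567| = $192.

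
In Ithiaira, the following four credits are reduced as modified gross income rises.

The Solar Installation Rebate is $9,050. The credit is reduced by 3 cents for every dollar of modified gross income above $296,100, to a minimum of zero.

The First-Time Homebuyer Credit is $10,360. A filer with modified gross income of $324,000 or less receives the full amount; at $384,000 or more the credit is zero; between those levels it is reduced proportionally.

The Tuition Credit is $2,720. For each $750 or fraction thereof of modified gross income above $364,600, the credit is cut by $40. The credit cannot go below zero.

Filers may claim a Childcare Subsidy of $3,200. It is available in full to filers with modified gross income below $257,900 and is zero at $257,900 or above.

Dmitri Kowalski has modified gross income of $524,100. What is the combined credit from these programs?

Solar Installation Rebate: 3% of the $228,000 excess over $296,100 is $6,840; credit = $9,050 − $6,840 = $2,210.
First-Time Homebuyer Credit: $524,100 is at or above $384,000, so the credit is $0.
Tuition Credit: income exceeds $364,600 by $159,500 → 213 increments × $40 = $8,520 ≥ base, so the credit is $0.
Childcare Subsidy: $524,100 meets or exceeds the $257,900 cutoff, so the credit is $0.
Total: $2,210 + $0 + $0 + $0 = $2,210.

$2,210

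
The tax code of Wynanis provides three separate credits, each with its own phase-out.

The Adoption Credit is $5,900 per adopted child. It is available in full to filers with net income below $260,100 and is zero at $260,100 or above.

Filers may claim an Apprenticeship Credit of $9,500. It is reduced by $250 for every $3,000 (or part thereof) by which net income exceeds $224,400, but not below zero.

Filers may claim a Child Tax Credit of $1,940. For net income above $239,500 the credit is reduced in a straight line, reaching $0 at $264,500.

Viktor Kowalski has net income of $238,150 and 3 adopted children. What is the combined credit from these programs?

$27,890

Adoption Credit: base = 3 × $5,900 = $17,700. $238,150 is below the $260,100 cutoff, so the full $17,700 applies.
Apprenticeship Credit: income exceeds $224,400 by $13,750, which is 5 full-or-partial $3,000 increments; reduction = 5 × $250 = $1,250, leaving $8,250.
Child Tax Credit: $238,150 is at or below the $239,500 threshold, so the full $1,940 applies.
Total: $17,700 + $8,250 + $1,940 = $27,890.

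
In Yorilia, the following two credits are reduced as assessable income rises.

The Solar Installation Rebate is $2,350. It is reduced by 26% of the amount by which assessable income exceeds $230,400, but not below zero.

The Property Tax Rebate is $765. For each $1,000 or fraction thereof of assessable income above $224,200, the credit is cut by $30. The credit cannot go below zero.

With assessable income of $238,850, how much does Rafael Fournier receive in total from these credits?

$468

Solar Installation Rebate: 26% of the $8,450 excess over $230,400 is $2,197; credit = $2,350 − $2,197 = $153.
Property Tax Rebate: income exceeds $224,200 by $14,650, which is 15 full-or-partial $1,000 increments; reduction = 15 × $30 = $450, leaving $315.
Total: $153 + $315 = $468.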